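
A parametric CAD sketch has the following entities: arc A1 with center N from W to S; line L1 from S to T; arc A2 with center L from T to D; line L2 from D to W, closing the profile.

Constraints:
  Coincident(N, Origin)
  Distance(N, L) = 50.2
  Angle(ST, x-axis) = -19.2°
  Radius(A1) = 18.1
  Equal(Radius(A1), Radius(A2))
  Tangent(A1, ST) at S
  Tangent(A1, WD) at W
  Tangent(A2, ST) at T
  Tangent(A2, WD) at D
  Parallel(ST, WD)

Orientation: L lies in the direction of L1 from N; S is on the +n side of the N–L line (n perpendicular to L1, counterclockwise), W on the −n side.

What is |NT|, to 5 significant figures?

53.363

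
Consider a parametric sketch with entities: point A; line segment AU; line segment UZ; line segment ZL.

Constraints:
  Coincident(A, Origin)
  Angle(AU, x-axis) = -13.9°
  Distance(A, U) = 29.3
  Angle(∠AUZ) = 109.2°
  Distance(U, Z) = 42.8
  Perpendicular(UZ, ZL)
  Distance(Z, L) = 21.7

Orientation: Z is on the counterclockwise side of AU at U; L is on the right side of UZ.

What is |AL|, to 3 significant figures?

72.0

A is at the origin; AU runs at -13.9° with length 29.3, so U = 29.3·(cos -13.9°, sin -13.9°) = (28.4, -7.04). ∠AUZ = 109.2°, so UZ runs at -13.9° + (180° − 109.2°) = 56.9° from the x-axis; with |UZ| = 42.8, Z = U + 42.8·(cos 56.9°, sin 56.9°) = (51.8, 28.8). The perpendicularity gives ZL at right angles to UZ; with |ZL| = 21.7 on the right of UZ, L = Z + 21.7·(0.838, -0.546) = (70.0, 17.0). Then |AL| = |L − A| = 72.0.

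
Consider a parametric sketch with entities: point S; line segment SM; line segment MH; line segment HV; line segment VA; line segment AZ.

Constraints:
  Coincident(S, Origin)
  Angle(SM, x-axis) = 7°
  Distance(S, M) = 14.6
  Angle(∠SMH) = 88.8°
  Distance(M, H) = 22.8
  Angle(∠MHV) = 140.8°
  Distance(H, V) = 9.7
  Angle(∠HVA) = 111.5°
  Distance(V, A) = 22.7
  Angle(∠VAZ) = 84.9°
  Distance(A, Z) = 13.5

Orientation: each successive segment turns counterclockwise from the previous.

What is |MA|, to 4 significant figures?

36.31

S is at the origin; SM runs at 7.0° with length 14.6, so M = (14.49, 1.779). ∠SMH = 88.8° gives MH at 98.20° from the x-axis; with |MH| = 22.8, H = (11.24, 24.35). ∠MHV = 140.8° gives HV at 137.4° from the x-axis; with |HV| = 9.7, V = (4.099, 30.91). ∠HVA = 111.5° gives VA at -154.1° from the x-axis; with |VA| = 22.7, A = (-16.32, 21.00). Then |MA| = |A − M| = 36.31.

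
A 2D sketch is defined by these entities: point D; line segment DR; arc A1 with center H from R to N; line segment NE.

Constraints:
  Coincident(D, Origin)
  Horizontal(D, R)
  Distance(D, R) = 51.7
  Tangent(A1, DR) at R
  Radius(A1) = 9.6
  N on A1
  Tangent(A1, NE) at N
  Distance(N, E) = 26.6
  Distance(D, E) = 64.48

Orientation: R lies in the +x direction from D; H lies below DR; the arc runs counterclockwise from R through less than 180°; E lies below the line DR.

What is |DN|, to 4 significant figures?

44.66

D is at the origin; D and R share the same y with |DR| = 51.7 and R on the +x side, so R = (51.70, 0.000). Tangency of A1 to DR means the radius HR is perpendicular to DR, so H = R + (0, -9.6) = (51.70, -9.600). Since HN ⟂ NE (tangency), |HE| = √(9.6² + 26.6²) = 28.28 regardless of where N sits on A1. So E lies on both circle(D, 64.48) and circle(H, 28.28); the below-DR intersection is E = (52.18, -37.88). N is the foot of the tangent from E: N = (42.73, -13.01).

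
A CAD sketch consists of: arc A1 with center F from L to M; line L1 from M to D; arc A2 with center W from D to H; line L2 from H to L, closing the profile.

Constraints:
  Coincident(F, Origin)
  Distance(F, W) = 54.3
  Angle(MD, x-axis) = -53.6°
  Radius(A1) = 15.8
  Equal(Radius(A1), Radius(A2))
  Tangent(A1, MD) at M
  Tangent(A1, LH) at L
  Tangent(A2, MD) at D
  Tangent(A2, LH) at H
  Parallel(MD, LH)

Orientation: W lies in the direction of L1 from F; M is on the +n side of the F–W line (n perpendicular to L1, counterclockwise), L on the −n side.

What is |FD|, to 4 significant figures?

56.55

The slot axis is L1's direction at -53.6°, so u = (cos -53.6°, sin -53.6°) = (0.5934, -0.8049) and n = (−sin -53.6°, cos -53.6°) = (0.8049, 0.5934). F is at the origin and W lies 54.3 along u from F, so W = 54.3·u = (32.22, -43.71). Tangency of A1 to both parallel lines with radius 15.8 puts M and L at F ± 15.8·n: M = (12.72, 9.376), L = (-12.72, -9.376). Equal radii place D and H the same way about W: D = W + 15.8·n = (44.94, -34.33), H = W − 15.8·n = (19.51, -53.08). Then |FD| = |D − F| = 56.55.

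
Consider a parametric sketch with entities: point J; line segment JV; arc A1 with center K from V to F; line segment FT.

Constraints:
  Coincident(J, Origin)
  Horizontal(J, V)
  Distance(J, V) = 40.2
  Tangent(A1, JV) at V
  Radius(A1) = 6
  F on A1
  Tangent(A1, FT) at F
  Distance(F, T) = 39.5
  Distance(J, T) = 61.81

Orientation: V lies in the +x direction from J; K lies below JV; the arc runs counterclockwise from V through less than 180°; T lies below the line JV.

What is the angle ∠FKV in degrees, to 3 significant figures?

100°

J is at the origin; JV is horizontal with |JV| = 40.2 and V on the +x side, so V = (40.2, 0.00). Tangency of A1 to JV means the radius KV is perpendicular to JV, so K = V + (0, -6) = (40.2, -6.00). Since KF ⟂ FT (tangency), |KT| = √(6.0² + 39.5²) = 40.0 regardless of where F sits on A1. So T lies on both circle(J, 61.81) and circle(K, 40.0); the below-JV intersection is T = (41.4, -45.9). F is the foot of the tangent from T: F = (34.3, -7.07).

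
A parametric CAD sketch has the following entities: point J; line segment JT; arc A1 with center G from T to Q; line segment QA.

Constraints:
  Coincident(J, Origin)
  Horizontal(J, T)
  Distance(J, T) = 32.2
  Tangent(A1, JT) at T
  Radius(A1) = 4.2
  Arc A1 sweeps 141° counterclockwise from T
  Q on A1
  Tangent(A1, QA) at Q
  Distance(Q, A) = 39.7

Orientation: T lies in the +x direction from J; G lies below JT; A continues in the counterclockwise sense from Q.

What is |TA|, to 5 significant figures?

42.996

J is at the origin; J and T share the same y with |JT| = 32.2 and T on the +x side, so T = (32.200, 0.0000). Tangency of A1 to JT means the radius GT is perpendicular to JT, so G = T + (0, -4.2) = (32.200, -4.2000). On A1, T sits at bearing 90° from G; a 141° counterclockwise sweep puts Q at bearing 231°, so Q = G + 4.2·(cos 231°, sin 231°) = (29.557, -7.4640). Tangency of A1 to QA means the radius GQ is perpendicular to QA, so QA runs along (−sin 231°, cos 231°); with |QA| = 39.7, A = (60.410, -32.448). Then |TA| = |A − T| = 42.996.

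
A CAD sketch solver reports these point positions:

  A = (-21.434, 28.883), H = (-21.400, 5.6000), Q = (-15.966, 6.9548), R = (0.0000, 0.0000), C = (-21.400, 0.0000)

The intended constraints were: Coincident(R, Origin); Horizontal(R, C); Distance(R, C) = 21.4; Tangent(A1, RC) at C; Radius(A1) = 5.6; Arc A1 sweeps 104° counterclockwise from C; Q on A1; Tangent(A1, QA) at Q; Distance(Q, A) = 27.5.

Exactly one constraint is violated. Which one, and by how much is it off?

Distance(Q, A) = 27.5 — off by 4.90.

R = (0.00, 0.00) ✓; R.y = 0.00, C.y = 0.00 ✓; |RC| = 21.40 ✓; ∠(HC, CR) = 90.00° ✓; |HC| = 5.600 ✓; bearing(H→Q) − bearing(H→C) = 104.0° ✓; |HQ| = 5.600 ✓; ∠(HQ, QA) = 90.00° ✓; |QA| = 22.60 ✗.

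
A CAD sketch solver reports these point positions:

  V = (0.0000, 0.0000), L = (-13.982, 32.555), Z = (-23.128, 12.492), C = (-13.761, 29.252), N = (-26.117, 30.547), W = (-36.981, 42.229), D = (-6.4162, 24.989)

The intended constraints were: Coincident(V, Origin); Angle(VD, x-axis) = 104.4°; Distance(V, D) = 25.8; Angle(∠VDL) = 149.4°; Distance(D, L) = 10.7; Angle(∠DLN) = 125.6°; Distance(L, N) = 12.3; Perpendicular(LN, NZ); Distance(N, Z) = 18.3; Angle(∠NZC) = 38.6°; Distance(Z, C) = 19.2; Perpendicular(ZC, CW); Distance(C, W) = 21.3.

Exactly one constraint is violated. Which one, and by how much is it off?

Distance(C, W) = 21.3 — off by 5.30.

V = (0.00, 0.00) ✓; VD at 104.4° ✓; |VD| = 25.80 ✓; ∠VDL = 149.4° ✓; |DL| = 10.70 ✓; ∠DLN = 125.6° ✓; |LN| = 12.30 ✓; ∠(LN, NZ) = 90.00° ✓; |NZ| = 18.30 ✓; ∠NZC = 38.60° ✓; |ZC| = 19.20 ✓; ∠(ZC, CW) = 90.00° ✓; |CW| = 26.60 ✗.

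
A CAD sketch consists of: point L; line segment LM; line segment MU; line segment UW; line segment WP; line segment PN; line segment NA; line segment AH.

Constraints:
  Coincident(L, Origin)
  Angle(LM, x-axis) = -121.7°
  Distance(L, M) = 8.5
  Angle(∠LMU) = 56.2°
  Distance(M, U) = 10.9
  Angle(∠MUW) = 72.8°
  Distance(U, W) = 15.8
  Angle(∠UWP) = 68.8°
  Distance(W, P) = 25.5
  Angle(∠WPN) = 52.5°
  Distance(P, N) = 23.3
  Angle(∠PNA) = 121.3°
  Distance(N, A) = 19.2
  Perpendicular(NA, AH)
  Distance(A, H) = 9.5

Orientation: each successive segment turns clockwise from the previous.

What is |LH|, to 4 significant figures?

13.01

∠PNA = 121.3° gives NA at 69.90° from the x-axis; with |NA| = 19.2, A = (-7.379, 16.18). NA ⟂ AH, so AH runs at -20.10°; with |AH| = 9.5, H = (1.543, 12.92). Then |LH| = |H − L| = 13.01.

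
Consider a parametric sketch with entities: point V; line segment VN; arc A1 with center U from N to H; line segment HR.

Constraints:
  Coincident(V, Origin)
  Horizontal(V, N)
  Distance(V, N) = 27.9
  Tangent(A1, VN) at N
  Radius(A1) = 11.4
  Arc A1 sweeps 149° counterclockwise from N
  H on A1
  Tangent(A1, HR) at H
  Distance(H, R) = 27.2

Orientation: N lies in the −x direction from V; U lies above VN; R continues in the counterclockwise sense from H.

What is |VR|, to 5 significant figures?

57.391

V is at the origin; V and N share the same y with |VN| = 27.9 and N on the −x side, so N = (-27.900, 0.0000). Since A1 is tangent to VN there, UN ⟂ VN, so U = N + (0, 11.4) = (-27.900, 11.400). On A1, N sits at bearing -90° from U; a 149° counterclockwise sweep puts H at bearing 59°, so H = U + 11.4·(cos 59°, sin 59°) = (-22.029, 21.172). The tangent condition forces UH to be normal to HR, so HR runs along (−sin 59°, cos 59°); with |HR| = 27.2, R = (-45.344, 35.181). Then |VR| = |R − V| = 57.391.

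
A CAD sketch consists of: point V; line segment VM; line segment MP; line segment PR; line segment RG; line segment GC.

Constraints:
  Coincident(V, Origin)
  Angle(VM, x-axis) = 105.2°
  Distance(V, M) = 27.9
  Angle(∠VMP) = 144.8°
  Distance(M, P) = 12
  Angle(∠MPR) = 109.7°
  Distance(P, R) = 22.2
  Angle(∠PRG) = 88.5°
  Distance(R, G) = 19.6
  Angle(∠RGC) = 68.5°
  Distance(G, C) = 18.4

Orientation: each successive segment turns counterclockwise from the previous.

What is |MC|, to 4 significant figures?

8.864

V is at the origin; VM runs at 105.2° with length 27.9, so M = (-7.315, 26.92). ∠VMP = 144.8° gives MP at 140.4° from the x-axis; with |MP| = 12.0, P = (-16.56, 34.57). ∠MPR = 109.7° gives PR at -149.3° from the x-axis; with |PR| = 22.2, R = (-35.65, 23.24). ∠PRG = 88.5° gives RG at -57.80° from the x-axis; with |RG| = 19.6, G = (-25.21, 6.654). ∠RGC = 68.5° gives GC at 53.70° from the x-axis; with |GC| = 18.4, C = (-14.31, 21.48). Then |MC| = |C − M| = 8.864.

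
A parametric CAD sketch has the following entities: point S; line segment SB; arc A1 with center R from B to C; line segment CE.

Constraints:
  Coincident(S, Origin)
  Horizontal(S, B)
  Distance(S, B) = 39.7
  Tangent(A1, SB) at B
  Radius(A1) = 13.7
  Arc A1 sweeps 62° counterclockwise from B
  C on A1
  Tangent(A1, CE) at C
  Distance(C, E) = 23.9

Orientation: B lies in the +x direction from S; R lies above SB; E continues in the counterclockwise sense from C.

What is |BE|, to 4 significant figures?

36.72

S is at the origin; SB is horizontal with |SB| = 39.7 and B on the +x side, so B = (39.70, 0.000). A1 meets SB tangentially, so RB is at right angles to SB, so R = B + (0, 13.7) = (39.70, 13.70). On A1, B sits at bearing -90° from R; a 62° counterclockwise sweep puts C at bearing -28°, so C = R + 13.7·(cos -28°, sin -28°) = (51.80, 7.268). A1 meets CE tangentially, so RC is at right angles to CE, so CE runs along (−sin -28°, cos -28°); with |CE| = 23.9, E = (63.02, 28.37). Then |BE| = |E − B| = 36.72.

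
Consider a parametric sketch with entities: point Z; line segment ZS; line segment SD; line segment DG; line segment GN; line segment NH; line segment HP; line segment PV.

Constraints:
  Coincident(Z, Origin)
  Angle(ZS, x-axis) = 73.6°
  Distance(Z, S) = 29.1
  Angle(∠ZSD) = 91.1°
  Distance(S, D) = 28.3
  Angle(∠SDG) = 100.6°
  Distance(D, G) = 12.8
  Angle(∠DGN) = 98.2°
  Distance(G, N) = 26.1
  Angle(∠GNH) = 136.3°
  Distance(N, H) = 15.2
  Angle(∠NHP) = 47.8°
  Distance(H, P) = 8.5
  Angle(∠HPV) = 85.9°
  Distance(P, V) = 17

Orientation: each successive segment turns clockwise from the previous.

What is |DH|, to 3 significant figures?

39.0

Z is at the origin; ZS runs at 73.6° with length 29.1, so S = (8.22, 27.9). ∠ZSD = 91.1° gives SD at -15.3° from the x-axis; with |SD| = 28.3, D = (35.5, 20.4). ∠SDG = 100.6° gives DG at -94.7° from the x-axis; with |DG| = 12.8, G = (34.5, 7.69). ∠DGN = 98.2° gives GN at -176° from the x-axis; with |GN| = 26.1, N = (8.41, 6.10). ∠GNH = 136.3° gives NH at 140° from the x-axis; with |NH| = 15.2, H = (-3.20, 15.9). Then |DH| = |H − D| = 39.0.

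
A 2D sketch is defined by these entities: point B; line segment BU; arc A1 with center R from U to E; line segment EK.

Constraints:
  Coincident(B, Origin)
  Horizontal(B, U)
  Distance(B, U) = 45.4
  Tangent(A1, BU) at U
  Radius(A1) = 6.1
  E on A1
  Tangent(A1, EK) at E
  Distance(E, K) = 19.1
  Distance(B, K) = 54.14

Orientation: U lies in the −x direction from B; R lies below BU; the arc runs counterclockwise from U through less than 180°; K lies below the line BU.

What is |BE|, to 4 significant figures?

51.89

Checks: |RE| = 6.100 ✓; ∠(RE, EK) = 90.00° ✓; |EK| = 19.10 ✓; |BK| = 54.14 ✓.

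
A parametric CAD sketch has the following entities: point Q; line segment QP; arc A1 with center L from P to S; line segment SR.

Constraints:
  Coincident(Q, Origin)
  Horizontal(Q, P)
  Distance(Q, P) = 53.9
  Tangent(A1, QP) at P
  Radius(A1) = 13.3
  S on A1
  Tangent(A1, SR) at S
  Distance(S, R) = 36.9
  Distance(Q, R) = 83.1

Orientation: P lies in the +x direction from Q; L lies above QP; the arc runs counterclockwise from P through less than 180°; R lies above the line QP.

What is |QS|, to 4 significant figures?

68.59

Q is at the origin; QP is horizontal with |QP| = 53.9 and P on the +x side, so P = (53.90, 0.000). A1 meets QP tangentially, so LP is at right angles to QP, so L = P + (0, 13.3) = (53.90, 13.30). Since LS ⟂ SR (tangency), |LR| = √(13.3² + 36.9²) = 39.22 regardless of where S sits on A1. So R lies on both circle(Q, 83.1) and circle(L, 39.22); the above-QP intersection is R = (65.88, 50.65). S is the foot of the tangent from R: S = (67.19, 13.77).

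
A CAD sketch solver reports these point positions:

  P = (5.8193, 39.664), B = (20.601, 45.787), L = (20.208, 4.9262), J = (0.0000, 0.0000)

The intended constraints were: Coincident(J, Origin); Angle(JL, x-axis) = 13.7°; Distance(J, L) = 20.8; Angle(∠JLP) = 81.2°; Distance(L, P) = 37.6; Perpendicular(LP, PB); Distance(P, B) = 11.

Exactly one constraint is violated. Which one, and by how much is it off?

Distance(P, B) = 11 — off by 5.00.

J = (0.00, 0.00) ✓; JL at 13.70° ✓; |JL| = 20.80 ✓; ∠JLP = 81.20° ✓; |LP| = 37.60 ✓; ∠(LP, PB) = 90.00° ✓; |PB| = 16.00 ✗.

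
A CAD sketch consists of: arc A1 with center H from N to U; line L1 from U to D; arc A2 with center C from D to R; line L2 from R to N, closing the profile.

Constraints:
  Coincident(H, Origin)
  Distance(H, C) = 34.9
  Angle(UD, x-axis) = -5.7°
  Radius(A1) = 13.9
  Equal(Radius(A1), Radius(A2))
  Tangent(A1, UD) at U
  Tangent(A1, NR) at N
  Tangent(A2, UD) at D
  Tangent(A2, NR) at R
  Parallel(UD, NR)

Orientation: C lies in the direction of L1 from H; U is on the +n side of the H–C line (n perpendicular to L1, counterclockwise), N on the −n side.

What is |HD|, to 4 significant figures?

37.57

The slot axis is L1's direction at -5.7°, so u = (cos -5.7°, sin -5.7°) = (0.9951, -0.09932) and n = (−sin -5.7°, cos -5.7°) = (0.09932, 0.9951). H is at the origin and C lies 34.9 along u from H, so C = 34.9·u = (34.73, -3.466). Tangency of A1 to both parallel lines with radius 13.9 puts U and N at H ± 13.9·n: U = (1.381, 13.83), N = (-1.381, -13.83). Equal radii place D and R the same way about C: D = C + 13.9·n = (36.11, 10.37), R = C − 13.9·n = (33.35, -17.30). Then |HD| = |D − H| = 37.57.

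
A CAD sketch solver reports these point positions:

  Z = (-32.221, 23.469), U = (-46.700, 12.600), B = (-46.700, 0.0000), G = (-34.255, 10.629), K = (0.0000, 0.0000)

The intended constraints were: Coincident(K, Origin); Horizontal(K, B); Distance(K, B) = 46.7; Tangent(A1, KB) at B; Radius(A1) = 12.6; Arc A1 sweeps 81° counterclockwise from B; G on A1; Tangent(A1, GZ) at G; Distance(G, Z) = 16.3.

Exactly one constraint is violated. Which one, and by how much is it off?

Distance(G, Z) = 16.3 — off by 3.30.

K = (0.00, 0.00) ✓; K.y = 0.00, B.y = 0.00 ✓; |KB| = 46.70 ✓; ∠(UB, BK) = 90.00° ✓; |UB| = 12.60 ✓; bearing(U→G) − bearing(U→B) = 81.00° ✓; |UG| = 12.60 ✓; ∠(UG, GZ) = 90.00° ✓; |GZ| = 13.00 ✗.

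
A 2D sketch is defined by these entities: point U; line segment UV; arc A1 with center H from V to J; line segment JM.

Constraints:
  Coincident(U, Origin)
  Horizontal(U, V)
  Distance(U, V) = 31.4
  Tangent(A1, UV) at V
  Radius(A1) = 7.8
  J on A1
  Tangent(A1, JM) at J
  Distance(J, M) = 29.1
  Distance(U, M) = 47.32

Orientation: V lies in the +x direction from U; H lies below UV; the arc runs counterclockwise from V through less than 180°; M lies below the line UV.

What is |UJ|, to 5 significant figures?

25.386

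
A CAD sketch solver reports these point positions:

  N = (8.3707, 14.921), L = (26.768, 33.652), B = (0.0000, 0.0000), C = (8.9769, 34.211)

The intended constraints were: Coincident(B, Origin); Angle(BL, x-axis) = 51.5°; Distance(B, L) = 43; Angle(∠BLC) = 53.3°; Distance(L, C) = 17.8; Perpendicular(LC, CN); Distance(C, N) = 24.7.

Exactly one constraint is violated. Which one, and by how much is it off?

Distance(C, N) = 24.7 — off by 5.40.

B = (0.00, 0.00) ✓; BL at 51.50° ✓; |BL| = 43.00 ✓; ∠BLC = 53.30° ✓; |LC| = 17.80 ✓; ∠(LC, CN) = 90.00° ✓; |CN| = 19.30 ✗.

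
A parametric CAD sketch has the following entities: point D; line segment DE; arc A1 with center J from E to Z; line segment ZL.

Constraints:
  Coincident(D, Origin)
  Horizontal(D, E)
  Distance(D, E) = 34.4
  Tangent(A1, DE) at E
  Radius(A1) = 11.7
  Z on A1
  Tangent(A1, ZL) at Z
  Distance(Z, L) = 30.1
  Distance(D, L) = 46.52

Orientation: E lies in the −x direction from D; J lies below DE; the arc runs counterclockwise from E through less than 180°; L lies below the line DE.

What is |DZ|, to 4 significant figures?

47.12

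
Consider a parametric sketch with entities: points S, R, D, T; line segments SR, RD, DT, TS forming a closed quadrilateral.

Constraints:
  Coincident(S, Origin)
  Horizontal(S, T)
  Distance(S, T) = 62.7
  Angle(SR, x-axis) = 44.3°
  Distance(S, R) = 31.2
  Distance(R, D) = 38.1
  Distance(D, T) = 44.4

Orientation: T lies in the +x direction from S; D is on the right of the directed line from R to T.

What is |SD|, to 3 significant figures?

26.9

Checks: |ST| = 62.70 ✓; |SR| = 31.20 ✓; |RD| = 38.10 ✓; |DT| = 44.40 ✓.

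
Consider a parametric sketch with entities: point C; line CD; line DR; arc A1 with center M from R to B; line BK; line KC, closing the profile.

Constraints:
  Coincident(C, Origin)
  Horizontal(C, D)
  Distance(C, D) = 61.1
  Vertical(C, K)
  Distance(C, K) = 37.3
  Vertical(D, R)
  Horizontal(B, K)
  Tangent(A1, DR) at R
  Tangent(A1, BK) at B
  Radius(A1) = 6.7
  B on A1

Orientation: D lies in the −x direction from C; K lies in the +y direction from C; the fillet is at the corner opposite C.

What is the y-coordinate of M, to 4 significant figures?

30.60

C is at the origin; C and D share the same y with |CD| = 61.1 and D on the −x side, so D = (-61.10, 0.000). C and K share the same x with |CK| = 37.3 and K on the +y side, so K = (0.000, 37.30). The virtual corner opposite C is at (-61.10, 37.30). Tangency of A1 to DR means the radius MR is perpendicular to DR and tangency of A1 to BK means the radius MB is perpendicular to BK, with radius 6.7, so the center M sits 6.7 in from both sides at M = (-54.40, 30.60). So M.y = 30.60.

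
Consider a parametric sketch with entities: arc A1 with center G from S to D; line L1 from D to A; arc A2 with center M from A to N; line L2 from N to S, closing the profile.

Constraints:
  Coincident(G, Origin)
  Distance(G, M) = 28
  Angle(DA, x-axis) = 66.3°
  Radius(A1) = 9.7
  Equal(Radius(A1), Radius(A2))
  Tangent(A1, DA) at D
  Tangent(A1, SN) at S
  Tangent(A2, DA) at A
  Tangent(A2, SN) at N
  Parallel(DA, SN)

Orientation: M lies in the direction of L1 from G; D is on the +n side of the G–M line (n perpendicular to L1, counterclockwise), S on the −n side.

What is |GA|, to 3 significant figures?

29.6

The slot axis is L1's direction at 66.3°, so u = (cos 66.3°, sin 66.3°) = (0.402, 0.916) and n = (−sin 66.3°, cos 66.3°) = (-0.916, 0.402). G is at the origin and M lies 28.0 along u from G, so M = 28.0·u = (11.3, 25.6). Tangency of A1 to both parallel lines with radius 9.7 puts D and S at G ± 9.7·n: D = (-8.88, 3.90), S = (8.88, -3.90). Equal radii place A and N the same way about M: A = M + 9.7·n = (2.37, 29.5), N = M − 9.7·n = (20.1, 21.7). Then |GA| = |A − G| = 29.6.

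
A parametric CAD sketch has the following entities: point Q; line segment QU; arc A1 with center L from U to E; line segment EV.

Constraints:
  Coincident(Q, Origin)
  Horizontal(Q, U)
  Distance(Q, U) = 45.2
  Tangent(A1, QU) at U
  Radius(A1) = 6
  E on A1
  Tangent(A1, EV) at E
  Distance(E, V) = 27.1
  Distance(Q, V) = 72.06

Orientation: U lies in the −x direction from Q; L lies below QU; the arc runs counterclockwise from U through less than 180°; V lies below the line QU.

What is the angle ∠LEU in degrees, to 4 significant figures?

68.87°

Q is at the origin; QU is horizontal with |QU| = 45.2 and U on the −x side, so U = (-45.20, 0.000). Tangency of A1 to QU means the radius LU is perpendicular to QU, so L = U + (0, -6) = (-45.20, -6.000). Since LE ⟂ EV (tangency), |LV| = √(6.0² + 27.1²) = 27.76 regardless of where E sits on A1. So V lies on both circle(Q, 72.06) and circle(L, 27.76); the below-QU intersection is V = (-69.29, -19.79). E is the foot of the tangent from V: E = (-49.24, -1.560).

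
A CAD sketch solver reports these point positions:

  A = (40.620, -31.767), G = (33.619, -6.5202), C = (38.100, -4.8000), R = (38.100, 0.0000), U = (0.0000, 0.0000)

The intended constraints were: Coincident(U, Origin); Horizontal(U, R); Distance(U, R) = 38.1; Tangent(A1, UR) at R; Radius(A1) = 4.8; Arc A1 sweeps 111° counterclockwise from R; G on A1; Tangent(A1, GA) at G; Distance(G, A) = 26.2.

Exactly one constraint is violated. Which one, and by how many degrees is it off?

Tangent(A1, GA) at G — off by 5.50°.

U = (0.00, 0.00) ✓; U.y = 0.00, R.y = 0.00 ✓; |UR| = 38.10 ✓; ∠(CR, RU) = 90.00° ✓; |CR| = 4.800 ✓; bearing(C→G) − bearing(C→R) = 111.0° ✓; |CG| = 4.800 ✓; ∠(CG, GA) = 95.50° ✗; |GA| = 26.20 ✓.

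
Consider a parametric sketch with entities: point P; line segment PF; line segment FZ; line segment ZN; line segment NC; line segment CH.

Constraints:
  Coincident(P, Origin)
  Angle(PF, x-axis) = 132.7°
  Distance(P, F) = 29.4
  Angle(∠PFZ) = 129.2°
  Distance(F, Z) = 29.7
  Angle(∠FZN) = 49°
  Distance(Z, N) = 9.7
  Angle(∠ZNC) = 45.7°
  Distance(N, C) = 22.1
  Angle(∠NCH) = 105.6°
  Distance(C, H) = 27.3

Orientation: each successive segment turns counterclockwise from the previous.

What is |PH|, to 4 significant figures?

80.77

∠ZNC = 45.7° gives NC at 88.80° from the x-axis; with |NC| = 22.1, C = (-42.32, 34.97). ∠NCH = 105.6° gives CH at 163.2° from the x-axis; with |CH| = 27.3, H = (-68.46, 42.86). Then |PH| = |H − P| = 80.77.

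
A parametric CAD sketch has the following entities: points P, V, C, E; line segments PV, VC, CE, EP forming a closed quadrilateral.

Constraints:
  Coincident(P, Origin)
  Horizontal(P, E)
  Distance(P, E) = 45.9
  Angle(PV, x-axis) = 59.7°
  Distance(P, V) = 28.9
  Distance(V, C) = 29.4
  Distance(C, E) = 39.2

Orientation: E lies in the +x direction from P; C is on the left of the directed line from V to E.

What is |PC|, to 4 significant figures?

56.11

Checks: P = (0.00, 0.00) ✓; |VC| = 29.40 ✓; |CE| = 39.20 ✓.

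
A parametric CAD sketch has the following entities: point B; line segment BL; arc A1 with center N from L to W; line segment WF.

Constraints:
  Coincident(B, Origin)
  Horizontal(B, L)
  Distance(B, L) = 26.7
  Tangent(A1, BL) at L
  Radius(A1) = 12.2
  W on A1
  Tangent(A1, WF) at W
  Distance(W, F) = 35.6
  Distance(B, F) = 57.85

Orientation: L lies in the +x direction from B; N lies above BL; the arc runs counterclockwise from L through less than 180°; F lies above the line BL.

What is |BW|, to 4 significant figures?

41.42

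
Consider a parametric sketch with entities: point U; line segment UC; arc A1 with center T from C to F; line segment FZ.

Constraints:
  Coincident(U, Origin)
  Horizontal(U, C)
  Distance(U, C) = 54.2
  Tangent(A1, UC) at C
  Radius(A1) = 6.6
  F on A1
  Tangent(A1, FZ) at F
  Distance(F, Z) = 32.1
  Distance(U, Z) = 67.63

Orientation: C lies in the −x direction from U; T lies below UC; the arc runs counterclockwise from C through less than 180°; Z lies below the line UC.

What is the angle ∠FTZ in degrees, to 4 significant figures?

78.38°

Checks: |TF| = 6.600 ✓; ∠(TF, FZ) = 90.00° ✓; |FZ| = 32.10 ✓; |UZ| = 67.63 ✓.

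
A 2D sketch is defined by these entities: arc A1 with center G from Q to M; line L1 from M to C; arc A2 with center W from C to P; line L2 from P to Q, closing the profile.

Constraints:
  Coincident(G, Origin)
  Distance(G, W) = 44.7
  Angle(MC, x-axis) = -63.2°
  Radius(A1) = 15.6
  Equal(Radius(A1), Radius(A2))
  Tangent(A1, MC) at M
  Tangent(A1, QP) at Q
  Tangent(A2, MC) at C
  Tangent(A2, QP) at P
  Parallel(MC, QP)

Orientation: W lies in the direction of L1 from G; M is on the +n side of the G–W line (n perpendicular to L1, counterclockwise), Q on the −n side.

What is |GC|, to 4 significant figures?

47.34

The slot axis is L1's direction at -63.2°, so u = (cos -63.2°, sin -63.2°) = (0.4509, -0.8926) and n = (−sin -63.2°, cos -63.2°) = (0.8926, 0.4509). G is at the origin and W lies 44.7 along u from G, so W = 44.7·u = (20.15, -39.90). Tangency of A1 to both parallel lines with radius 15.6 puts M and Q at G ± 15.6·n: M = (13.92, 7.034), Q = (-13.92, -7.034). Equal radii place C and P the same way about W: C = W + 15.6·n = (34.08, -32.86), P = W − 15.6·n = (6.230, -46.93). Then |GC| = |C − G| = 47.34.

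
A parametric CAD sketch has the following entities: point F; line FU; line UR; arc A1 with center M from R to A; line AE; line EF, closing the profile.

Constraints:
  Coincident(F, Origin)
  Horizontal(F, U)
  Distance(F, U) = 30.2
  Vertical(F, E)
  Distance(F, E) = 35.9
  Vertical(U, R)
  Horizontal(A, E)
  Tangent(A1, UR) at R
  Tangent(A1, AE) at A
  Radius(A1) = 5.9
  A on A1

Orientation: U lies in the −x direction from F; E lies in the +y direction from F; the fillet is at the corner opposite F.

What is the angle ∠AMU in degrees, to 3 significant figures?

169°

The virtual corner opposite F is at (-30.2, 35.9). A1 meets UR tangentially, so MR is at right angles to UR and tangency of A1 to AE means the radius MA is perpendicular to AE, with radius 5.9, so the center M sits 5.9 in from both sides at M = (-24.3, 30.0). That places the tangent points at R = (-30.2, 30.0) on UR and A = (-24.3, 35.9) on AE. Then cos ∠AMU = MA·MU / (|MA||MU|), giving 169°.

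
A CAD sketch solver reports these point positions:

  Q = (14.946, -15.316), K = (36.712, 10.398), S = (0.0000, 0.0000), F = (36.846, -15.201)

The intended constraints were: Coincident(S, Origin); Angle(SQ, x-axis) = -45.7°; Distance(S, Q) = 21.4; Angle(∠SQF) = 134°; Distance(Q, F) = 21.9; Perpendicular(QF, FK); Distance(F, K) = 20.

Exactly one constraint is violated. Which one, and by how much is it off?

Distance(F, K) = 20 — off by 5.60.

S = (0.00, 0.00) ✓; SQ at -45.70° ✓; |SQ| = 21.40 ✓; ∠SQF = 134.0° ✓; |QF| = 21.90 ✓; ∠(QF, FK) = 90.00° ✓; |FK| = 25.60 ✗.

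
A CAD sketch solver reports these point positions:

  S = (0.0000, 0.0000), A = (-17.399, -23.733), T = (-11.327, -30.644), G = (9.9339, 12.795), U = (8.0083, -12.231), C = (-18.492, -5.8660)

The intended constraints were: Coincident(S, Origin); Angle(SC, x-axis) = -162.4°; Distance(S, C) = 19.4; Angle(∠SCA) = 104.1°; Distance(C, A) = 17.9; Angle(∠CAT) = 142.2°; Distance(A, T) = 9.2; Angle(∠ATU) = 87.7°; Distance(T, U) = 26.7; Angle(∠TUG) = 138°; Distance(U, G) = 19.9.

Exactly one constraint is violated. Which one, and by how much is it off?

Distance(U, G) = 19.9 — off by 5.20.

S = (0.00, 0.00) ✓; SC at -162.4° ✓; |SC| = 19.40 ✓; ∠SCA = 104.1° ✓; |CA| = 17.90 ✓; ∠CAT = 142.2° ✓; |AT| = 9.200 ✓; ∠ATU = 87.70° ✓; |TU| = 26.70 ✓; ∠TUG = 138.0° ✓; |UG| = 25.10 ✗.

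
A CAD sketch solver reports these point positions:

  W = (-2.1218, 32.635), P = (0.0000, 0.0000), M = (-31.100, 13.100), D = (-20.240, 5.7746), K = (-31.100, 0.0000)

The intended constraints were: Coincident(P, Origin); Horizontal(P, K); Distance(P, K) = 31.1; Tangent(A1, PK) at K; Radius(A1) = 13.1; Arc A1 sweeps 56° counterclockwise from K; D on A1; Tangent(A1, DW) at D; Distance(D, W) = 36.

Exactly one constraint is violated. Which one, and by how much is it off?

Distance(D, W) = 36 — off by 3.60.

P = (0.00, 0.00) ✓; P.y = 0.00, K.y = 0.00 ✓; |PK| = 31.10 ✓; ∠(MK, KP) = 90.00° ✓; |MK| = 13.10 ✓; bearing(M→D) − bearing(M→K) = 56.00° ✓; |MD| = 13.10 ✓; ∠(MD, DW) = 90.00° ✓; |DW| = 32.40 ✗.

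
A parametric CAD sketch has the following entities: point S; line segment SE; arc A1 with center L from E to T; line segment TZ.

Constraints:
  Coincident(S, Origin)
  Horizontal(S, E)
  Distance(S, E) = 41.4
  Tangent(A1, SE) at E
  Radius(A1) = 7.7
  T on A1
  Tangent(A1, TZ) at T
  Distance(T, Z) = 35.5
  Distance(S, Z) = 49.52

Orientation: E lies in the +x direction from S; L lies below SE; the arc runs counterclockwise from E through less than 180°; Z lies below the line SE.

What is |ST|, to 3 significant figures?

34.4

Checks: ∠(LE, ES) = 90.00° ✓; |LT| = 7.700 ✓; ∠(LT, TZ) = 90.00° ✓; |TZ| = 35.50 ✓; |SZ| = 49.52 ✓.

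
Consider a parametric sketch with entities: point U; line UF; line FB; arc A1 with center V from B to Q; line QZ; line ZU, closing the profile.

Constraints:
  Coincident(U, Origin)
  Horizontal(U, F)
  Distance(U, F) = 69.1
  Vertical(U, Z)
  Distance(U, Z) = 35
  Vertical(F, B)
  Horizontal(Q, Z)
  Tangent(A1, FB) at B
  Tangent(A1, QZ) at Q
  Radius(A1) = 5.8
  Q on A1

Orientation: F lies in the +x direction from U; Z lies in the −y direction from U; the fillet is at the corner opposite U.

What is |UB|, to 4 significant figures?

75.02

U is at the origin; U and F share the same y with |UF| = 69.1 and F on the +x side, so F = (69.10, 0.000). UZ is vertical with |UZ| = 35.0 and Z on the −y side, so Z = (0.000, -35.00). The virtual corner opposite U is at (69.10, -35.00). A1 meets FB tangentially, so VB is at right angles to FB and the tangent condition forces VQ to be normal to QZ, with radius 5.8, so the center V sits 5.8 in from both sides at V = (63.30, -29.20). That places the tangent points at B = (69.10, -29.20) on FB and Q = (63.30, -35.00) on QZ. Then |UB| = |B − U| = 75.02.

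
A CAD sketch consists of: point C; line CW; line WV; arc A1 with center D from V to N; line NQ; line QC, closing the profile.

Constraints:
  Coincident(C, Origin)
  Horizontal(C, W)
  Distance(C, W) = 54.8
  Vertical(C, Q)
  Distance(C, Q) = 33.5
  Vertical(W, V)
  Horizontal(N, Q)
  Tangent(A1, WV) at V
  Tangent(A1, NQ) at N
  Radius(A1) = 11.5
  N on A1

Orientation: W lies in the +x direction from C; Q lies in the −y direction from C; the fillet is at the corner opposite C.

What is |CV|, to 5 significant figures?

59.051

C is at the origin; C and W share the same y with |CW| = 54.8 and W on the +x side, so W = (54.800, 0.0000). CQ is vertical with |CQ| = 33.5 and Q on the −y side, so Q = (0.0000, -33.500). The virtual corner opposite C is at (54.800, -33.500). A1 meets WV tangentially, so DV is at right angles to WV and the tangent condition forces DN to be normal to NQ, with radius 11.5, so the center D sits 11.5 in from both sides at D = (43.300, -22.000). That places the tangent points at V = (54.800, -22.000) on WV and N = (43.300, -33.500) on NQ. Then |CV| = |V − C| = 59.051.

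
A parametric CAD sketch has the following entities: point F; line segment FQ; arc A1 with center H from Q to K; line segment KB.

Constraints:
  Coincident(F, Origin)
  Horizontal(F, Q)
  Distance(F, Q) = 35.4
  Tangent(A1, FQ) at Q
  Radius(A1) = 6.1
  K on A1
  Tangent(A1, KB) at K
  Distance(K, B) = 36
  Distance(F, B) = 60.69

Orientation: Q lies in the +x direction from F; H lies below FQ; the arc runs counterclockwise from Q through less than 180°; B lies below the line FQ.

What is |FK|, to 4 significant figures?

31.01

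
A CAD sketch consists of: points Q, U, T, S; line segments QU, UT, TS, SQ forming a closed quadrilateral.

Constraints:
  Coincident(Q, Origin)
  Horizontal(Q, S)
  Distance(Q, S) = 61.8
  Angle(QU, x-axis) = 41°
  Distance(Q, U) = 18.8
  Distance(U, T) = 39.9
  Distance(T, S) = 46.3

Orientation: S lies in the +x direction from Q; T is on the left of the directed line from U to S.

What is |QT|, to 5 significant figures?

58.628

Q is at the origin; Q and S share the same y with |QS| = 61.8 and S in +x, so S = (61.8, 0). QU runs at 41.0° with |QU| = 18.8, so U = (14.189, 12.334). T is determined by |UT| = 39.9 and |TS| = 46.3 together: it lies at the intersection of circle(U, 39.9) and circle(S, 46.3). With |US| = 49.183, the foot of the radical line on US is 18.983 from U and the perpendicular offset is √(39.9² − 18.983²) = 35.095. Taking the left-of-US solution: T = (41.366, 41.547).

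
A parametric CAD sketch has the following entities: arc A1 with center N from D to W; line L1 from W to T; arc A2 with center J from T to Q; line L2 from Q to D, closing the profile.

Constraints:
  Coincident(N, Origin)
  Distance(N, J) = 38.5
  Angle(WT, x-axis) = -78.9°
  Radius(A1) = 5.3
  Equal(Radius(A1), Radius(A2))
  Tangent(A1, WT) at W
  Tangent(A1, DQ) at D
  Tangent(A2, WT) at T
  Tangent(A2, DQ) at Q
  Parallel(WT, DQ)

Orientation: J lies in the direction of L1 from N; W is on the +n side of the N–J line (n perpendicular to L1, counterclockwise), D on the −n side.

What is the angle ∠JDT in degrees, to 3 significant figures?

7.56°

Tangency of A1 to both parallel lines with radius 5.3 puts W and D at N ± 5.3·n: W = (5.20, 1.02), D = (-5.20, -1.02). Equal radii place T and Q the same way about J: T = J + 5.3·n = (12.6, -36.8), Q = J − 5.3·n = (2.21, -38.8). Then cos ∠JDT = DJ·DT / (|DJ||DT|), giving 7.56°.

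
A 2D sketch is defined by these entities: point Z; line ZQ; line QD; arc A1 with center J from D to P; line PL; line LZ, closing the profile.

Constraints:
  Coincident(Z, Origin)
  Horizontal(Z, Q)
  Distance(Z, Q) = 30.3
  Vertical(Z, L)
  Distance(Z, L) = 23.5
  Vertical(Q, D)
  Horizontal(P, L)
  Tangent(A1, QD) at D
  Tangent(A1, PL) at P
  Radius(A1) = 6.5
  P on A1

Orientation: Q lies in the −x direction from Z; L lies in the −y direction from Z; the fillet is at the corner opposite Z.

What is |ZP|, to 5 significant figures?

33.447

Z is at the origin; ZQ is horizontal with |ZQ| = 30.3 and Q on the −x side, so Q = (-30.300, 0.0000). Z and L share the same x with |ZL| = 23.5 and L on the −y side, so L = (0.0000, -23.500). The virtual corner opposite Z is at (-30.300, -23.500). The tangent condition forces JD to be normal to QD and tangency of A1 to PL means the radius JP is perpendicular to PL, with radius 6.5, so the center J sits 6.5 in from both sides at J = (-23.800, -17.000). That places the tangent points at D = (-30.300, -17.000) on QD and P = (-23.800, -23.500) on PL. Then |ZP| = |P − Z| = 33.447.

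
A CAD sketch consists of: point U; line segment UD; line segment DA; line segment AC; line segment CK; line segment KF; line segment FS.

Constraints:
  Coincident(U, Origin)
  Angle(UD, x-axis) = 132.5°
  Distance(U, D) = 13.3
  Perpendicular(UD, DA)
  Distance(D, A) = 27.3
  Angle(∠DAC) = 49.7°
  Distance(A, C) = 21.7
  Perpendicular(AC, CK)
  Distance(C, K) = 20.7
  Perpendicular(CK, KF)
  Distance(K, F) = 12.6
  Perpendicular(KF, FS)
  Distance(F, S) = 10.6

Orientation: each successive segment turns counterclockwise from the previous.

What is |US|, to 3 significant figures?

18.8

CK is perpendicular to KF, so KF runs at 173°; with |KF| = 12.6, F = (-17.5, 10.8). KF ⟂ FS, so FS runs at -97.2°; with |FS| = 10.6, S = (-18.8, 0.242). Then |US| = |S − U| = 18.8.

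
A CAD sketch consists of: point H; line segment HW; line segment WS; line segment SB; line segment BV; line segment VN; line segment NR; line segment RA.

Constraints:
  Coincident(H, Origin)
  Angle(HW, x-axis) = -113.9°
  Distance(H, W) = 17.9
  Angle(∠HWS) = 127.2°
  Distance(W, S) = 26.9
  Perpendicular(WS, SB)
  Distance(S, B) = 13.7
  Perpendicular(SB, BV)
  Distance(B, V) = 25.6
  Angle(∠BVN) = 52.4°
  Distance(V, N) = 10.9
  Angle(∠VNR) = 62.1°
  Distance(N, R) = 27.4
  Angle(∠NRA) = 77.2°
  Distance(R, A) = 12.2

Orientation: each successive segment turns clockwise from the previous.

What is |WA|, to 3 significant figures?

33.3

H is at the origin; HW runs at -113.9° with length 17.9, so W = (-7.25, -16.4). ∠HWS = 127.2° gives WS at -167° from the x-axis; with |WS| = 26.9, S = (-33.4, -22.6). The perpendicularity gives SB at right angles to WS, so SB runs at 103°; with |SB| = 13.7, B = (-36.6, -9.22). The perpendicularity gives BV at right angles to SB, so BV runs at 13.3°; with |BV| = 25.6, V = (-11.7, -3.33). ∠BVN = 52.4° gives VN at -114° from the x-axis; with |VN| = 10.9, N = (-16.2, -13.3). ∠VNR = 62.1° gives NR at 128° from the x-axis; with |NR| = 27.4, R = (-32.9, 8.38). ∠NRA = 77.2° gives RA at 25.0° from the x-axis; with |RA| = 12.2, A = (-21.9, 13.5). Then |WA| = |A − W| = 33.3.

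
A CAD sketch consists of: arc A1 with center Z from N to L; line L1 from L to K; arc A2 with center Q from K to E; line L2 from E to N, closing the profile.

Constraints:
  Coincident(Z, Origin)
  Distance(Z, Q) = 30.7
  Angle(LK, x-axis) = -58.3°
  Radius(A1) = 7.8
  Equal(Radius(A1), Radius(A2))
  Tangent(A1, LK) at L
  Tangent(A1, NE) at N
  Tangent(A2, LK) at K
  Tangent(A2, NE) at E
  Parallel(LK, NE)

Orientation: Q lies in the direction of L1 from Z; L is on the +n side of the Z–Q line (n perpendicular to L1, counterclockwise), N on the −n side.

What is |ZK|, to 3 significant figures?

31.7

The slot axis is L1's direction at -58.3°, so u = (cos -58.3°, sin -58.3°) = (0.525, -0.851) and n = (−sin -58.3°, cos -58.3°) = (0.851, 0.525). Z is at the origin and Q lies 30.7 along u from Z, so Q = 30.7·u = (16.1, -26.1). Tangency of A1 to both parallel lines with radius 7.8 puts L and N at Z ± 7.8·n: L = (6.64, 4.10), N = (-6.64, -4.10). Equal radii place K and E the same way about Q: K = Q + 7.8·n = (22.8, -22.0), E = Q − 7.8·n = (9.50, -30.2). Then |ZK| = |K − Z| = 31.7.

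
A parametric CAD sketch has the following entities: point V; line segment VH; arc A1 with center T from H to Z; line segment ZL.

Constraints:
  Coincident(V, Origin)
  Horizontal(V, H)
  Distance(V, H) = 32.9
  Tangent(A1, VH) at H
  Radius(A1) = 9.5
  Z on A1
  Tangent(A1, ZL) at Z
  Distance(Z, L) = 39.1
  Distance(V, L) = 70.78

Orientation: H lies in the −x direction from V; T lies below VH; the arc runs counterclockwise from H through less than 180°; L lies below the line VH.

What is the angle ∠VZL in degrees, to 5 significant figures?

121.59°

V is at the origin; VH is horizontal with |VH| = 32.9 and H on the −x side, so H = (-32.900, 0.0000). Since A1 is tangent to VH there, TH ⟂ VH, so T = H + (0, -9.5) = (-32.900, -9.5000). Since TZ ⟂ ZL (tangency), |TL| = √(9.5² + 39.1²) = 40.238 regardless of where Z sits on A1. So L lies on both circle(V, 70.78) and circle(T, 40.238); the below-VH intersection is L = (-57.391, -41.426). Z is the foot of the tangent from L: Z = (-41.590, -5.6608).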